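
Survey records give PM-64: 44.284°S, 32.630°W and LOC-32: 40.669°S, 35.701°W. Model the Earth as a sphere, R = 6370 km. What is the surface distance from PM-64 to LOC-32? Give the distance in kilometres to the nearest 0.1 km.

474.2 km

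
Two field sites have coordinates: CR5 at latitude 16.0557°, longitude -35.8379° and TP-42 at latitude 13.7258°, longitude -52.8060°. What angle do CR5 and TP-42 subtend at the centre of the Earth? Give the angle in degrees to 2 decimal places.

Δφ = -2.3299°,  Δλ = -16.9681°
a = sin²(Δφ/2) + cos φ₁ cos φ₂ sin²(Δλ/2) = 0.020733
c = 2·arcsin(√a) = 0.288986 rad = 16.5577°

16.56°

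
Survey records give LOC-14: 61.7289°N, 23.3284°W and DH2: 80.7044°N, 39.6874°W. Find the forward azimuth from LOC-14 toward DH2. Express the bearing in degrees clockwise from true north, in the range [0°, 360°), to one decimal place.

Δλ = -16.3590°
y = sin Δλ · cos φ₂ = -0.045495
x = cos φ₁ sin φ₂ − sin φ₁ cos φ₂ cos Δλ = 0.330923
θ = atan2(y, x) = -7.8279° → 352.1721° (mod 360°)

352.2°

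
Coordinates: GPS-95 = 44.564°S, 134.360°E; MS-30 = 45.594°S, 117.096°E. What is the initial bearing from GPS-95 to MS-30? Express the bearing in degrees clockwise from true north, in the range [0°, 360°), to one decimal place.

Δλ = -17.2640°
y = sin Δλ · cos φ₂ = -0.207665
x = cos φ₁ sin φ₂ − sin φ₁ cos φ₂ cos Δλ = -0.040097
θ = atan2(y, x) = -100.9285° → 259.0715° (mod 360°)

259.1°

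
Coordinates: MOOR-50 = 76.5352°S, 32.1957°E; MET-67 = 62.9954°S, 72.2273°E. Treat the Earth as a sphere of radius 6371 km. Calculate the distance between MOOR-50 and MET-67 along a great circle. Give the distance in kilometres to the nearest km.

Δφ = 13.5398°,  Δλ = 40.0316°
a = sin²(Δφ/2) + cos φ₁ cos φ₂ sin²(Δλ/2) = 0.026283
c = 2·arcsin(√a) = 0.325676 rad = 18.6599°
d = R·c = 6371 × 0.325676 = 2074.9 km

2075 km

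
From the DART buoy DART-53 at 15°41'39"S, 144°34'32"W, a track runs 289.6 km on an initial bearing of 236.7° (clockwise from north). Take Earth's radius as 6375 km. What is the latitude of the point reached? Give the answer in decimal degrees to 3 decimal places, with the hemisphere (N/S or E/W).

DART-53: φ = -15.69417°, λ = -144.57556°
δ = d/R = 289.6/6375 = 0.045427 rad
φ₂ = arcsin(sin φ₁ cos δ + cos φ₁ sin δ cos θ)
   = arcsin(-0.27050·0.99897 + 0.96272·0.04541·-0.54902) = -17.11113°
λ₂ = λ₁ + atan2(sin θ sin δ cos φ₁, cos δ − sin φ₁ sin φ₂) = -146.85157°

17.111°S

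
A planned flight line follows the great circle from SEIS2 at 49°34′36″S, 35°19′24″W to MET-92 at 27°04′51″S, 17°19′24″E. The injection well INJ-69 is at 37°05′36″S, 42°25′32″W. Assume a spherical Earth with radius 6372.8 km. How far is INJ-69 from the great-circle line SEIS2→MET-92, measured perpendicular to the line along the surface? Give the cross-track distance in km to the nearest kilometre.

1444 km

SEIS2: φ = -49.57667°, λ = -35.32333°
MET-92: φ = -27.08083°, λ = +17.32333°
INJ-69: φ = -37.09333°, λ = -42.42556°
δ₁₃ = central angle SEIS2→INJ-69 = 0.235532 rad  (haversine)
θ₁₃ = bearing SEIS2→INJ-69 = 335.000°,  θ₁₂ = bearing SEIS2→MET-92 = 80.688°
dₓₜ = R·arcsin(sin δ₁₃ · sin(θ₁₃ − θ₁₂)) = 6372.8·arcsin(0.23336·sin(254.312°)) = -1444.087 km
|dₓₜ| = 1444.087 km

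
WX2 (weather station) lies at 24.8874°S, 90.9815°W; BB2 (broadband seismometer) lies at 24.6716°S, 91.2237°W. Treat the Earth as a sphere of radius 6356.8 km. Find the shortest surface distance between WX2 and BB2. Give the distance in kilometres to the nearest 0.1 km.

Δφ = 0.2158°,  Δλ = -0.2422°
a = sin²(Δφ/2) + cos φ₁ cos φ₂ sin²(Δλ/2) = 0.000007
c = 2·arcsin(√a) = 0.005377 rad = 0.3081°
d = R·c = 6356.8 × 0.005377 = 34.2 km

34.2 km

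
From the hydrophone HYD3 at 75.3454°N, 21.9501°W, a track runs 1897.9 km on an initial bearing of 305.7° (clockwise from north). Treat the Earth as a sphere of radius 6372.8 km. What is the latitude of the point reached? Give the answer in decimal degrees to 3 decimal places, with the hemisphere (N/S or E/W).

75.512°N

δ = d/R = 1897.9/6372.8 = 0.297813 rad
φ₂ = arcsin(sin φ₁ cos δ + cos φ₁ sin δ cos θ)
   = arcsin(0.96747·0.95598 + 0.25299·0.29343·0.58354) = 75.51210°
λ₂ = λ₁ + atan2(sin θ sin δ cos φ₁, cos δ − sin φ₁ sin φ₂) = -94.21760°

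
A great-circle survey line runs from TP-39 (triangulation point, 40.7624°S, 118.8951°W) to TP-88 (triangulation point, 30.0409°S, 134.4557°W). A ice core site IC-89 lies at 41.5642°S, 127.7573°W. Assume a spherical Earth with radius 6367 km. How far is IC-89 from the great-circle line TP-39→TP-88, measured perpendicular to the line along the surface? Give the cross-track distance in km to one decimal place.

529.1 km

δ₁₃ = central angle TP-39→IC-89 = 0.117229 rad  (haversine)
θ₁₃ = bearing TP-39→IC-89 = 260.241°,  θ₁₂ = bearing TP-39→TP-88 = 305.447°
dₓₜ = R·arcsin(sin δ₁₃ · sin(θ₁₃ − θ₁₂)) = 6367·arcsin(0.11696·sin(-45.206°)) = -529.077 km
|dₓₜ| = 529.077 km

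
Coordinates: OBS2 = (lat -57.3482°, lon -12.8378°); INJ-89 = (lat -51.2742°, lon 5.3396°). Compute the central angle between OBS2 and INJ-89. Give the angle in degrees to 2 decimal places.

12.17°

Δφ = 6.0740°,  Δλ = 18.1774°
a = sin²(Δφ/2) + cos φ₁ cos φ₂ sin²(Δλ/2) = 0.011229
c = 2·arcsin(√a) = 0.212334 rad = 12.1658°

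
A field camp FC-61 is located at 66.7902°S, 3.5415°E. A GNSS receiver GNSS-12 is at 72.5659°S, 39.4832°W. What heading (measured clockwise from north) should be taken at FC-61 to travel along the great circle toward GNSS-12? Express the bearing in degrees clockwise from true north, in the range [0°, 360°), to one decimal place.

229.5°

Δλ = -43.0247°
y = sin Δλ · cos φ₂ = -0.204427
x = cos φ₁ sin φ₂ − sin φ₁ cos φ₂ cos Δλ = -0.174690
θ = atan2(y, x) = -130.5150° → 229.4850° (mod 360°)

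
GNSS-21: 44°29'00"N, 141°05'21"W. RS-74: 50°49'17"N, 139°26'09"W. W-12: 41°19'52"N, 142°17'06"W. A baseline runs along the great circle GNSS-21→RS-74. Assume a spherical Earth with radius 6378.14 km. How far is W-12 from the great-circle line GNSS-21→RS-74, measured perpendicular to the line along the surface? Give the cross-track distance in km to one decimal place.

GNSS-21: φ = +44.48333°, λ = -141.08917°
RS-74: φ = +50.82139°, λ = -139.43583°
W-12: φ = +41.33111°, λ = -142.28500°
δ₁₃ = central angle GNSS-21→W-12 = 0.057099 rad  (haversine)
θ₁₃ = bearing GNSS-21→W-12 = 195.938°,  θ₁₂ = bearing GNSS-21→RS-74 = 9.360°
dₓₜ = R·arcsin(sin δ₁₃ · sin(θ₁₃ − θ₁₂)) = 6378.14·arcsin(0.05707·sin(186.578°)) = -41.700 km
|dₓₜ| = 41.700 km

41.7 km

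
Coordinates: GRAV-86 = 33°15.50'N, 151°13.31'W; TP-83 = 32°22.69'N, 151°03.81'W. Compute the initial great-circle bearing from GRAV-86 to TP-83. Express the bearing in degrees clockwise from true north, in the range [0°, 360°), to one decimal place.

171.4°

GRAV-86: φ = +33.25833°, λ = -151.22183°
TP-83: φ = +32.37817°, λ = -151.06350°
Δλ = 0.1583°
y = sin Δλ · cos φ₂ = 0.002334
x = cos φ₁ sin φ₂ − sin φ₁ cos φ₂ cos Δλ = -0.015359
θ = atan2(y, x) = 171.3602° → 171.3602° (mod 360°)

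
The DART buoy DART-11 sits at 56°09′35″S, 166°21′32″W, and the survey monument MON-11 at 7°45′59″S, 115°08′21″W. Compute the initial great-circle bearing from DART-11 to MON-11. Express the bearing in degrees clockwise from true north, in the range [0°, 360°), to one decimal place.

DART-11: φ = -56.15972°, λ = -166.35889°
MON-11: φ = -7.76639°, λ = -115.13917°
Δλ = 51.2197°
y = sin Δλ · cos φ₂ = 0.772403
x = cos φ₁ sin φ₂ − sin φ₁ cos φ₂ cos Δλ = 0.440205
θ = atan2(y, x) = 60.3205° → 60.3205° (mod 360°)

60.3°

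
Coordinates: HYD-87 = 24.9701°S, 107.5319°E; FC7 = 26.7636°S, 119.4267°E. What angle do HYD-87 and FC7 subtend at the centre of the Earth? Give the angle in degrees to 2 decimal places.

10.85°

Δφ = -1.7935°,  Δλ = 11.8948°
a = sin²(Δφ/2) + cos φ₁ cos φ₂ sin²(Δλ/2) = 0.008935
c = 2·arcsin(√a) = 0.189332 rad = 10.8479°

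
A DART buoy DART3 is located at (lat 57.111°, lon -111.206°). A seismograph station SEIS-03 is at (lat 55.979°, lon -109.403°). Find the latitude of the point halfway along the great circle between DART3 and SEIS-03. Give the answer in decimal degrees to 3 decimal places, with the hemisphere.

56.548°N

Bx = cos φ₂ cos Δλ = 0.559220,  By = cos φ₂ sin Δλ = 0.017603
φₘ = atan2(sin φ₁ + sin φ₂, √((cos φ₁ + Bx)² + By²)) = 56.54826°
λₘ = λ₁ + atan2(By, cos φ₁ + Bx) = -110.29102°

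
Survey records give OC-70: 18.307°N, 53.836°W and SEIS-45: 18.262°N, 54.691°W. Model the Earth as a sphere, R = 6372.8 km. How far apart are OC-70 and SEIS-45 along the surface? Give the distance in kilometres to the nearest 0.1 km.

Δφ = -0.0450°,  Δλ = -0.8550°
a = sin²(Δφ/2) + cos φ₁ cos φ₂ sin²(Δλ/2) = 0.000050
c = 2·arcsin(√a) = 0.014191 rad = 0.8131°
d = R·c = 6372.8 × 0.014191 = 90.4 km

90.4 km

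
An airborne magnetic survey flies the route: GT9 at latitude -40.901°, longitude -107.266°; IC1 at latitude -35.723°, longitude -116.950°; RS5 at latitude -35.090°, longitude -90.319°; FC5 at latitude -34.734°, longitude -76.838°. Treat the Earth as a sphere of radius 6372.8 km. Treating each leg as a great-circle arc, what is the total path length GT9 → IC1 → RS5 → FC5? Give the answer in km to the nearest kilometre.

GT9→IC1: c = 0.160327 rad, d = 1021.73 km
IC1→RS5: c = 0.377836 rad, d = 2407.87 km
RS5→FC5: c = 0.192897 rad, d = 1229.29 km
Total = 1021.73 + 2407.87 + 1229.29 = 4658.90 km

4659 km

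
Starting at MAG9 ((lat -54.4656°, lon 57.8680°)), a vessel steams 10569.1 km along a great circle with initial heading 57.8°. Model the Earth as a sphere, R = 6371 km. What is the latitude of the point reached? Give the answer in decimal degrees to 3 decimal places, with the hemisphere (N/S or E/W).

22.342°N

δ = d/R = 10569.1/6371 = 1.658939 rad
φ₂ = arcsin(sin φ₁ cos δ + cos φ₁ sin δ cos θ)
   = arcsin(-0.81377·-0.08803 + 0.58119·0.99612·0.53288) = 22.34208°
λ₂ = λ₁ + atan2(sin θ sin δ cos φ₁, cos δ − sin φ₁ sin φ₂) = 123.55646°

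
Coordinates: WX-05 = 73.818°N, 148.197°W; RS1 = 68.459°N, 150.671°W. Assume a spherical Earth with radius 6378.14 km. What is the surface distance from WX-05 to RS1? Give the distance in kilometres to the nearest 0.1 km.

Δφ = -5.3590°,  Δλ = -2.4740°
a = sin²(Δφ/2) + cos φ₁ cos φ₂ sin²(Δλ/2) = 0.002233
c = 2·arcsin(√a) = 0.094548 rad = 5.4172°
d = R·c = 6378.14 × 0.094548 = 603.0 km

603.0 km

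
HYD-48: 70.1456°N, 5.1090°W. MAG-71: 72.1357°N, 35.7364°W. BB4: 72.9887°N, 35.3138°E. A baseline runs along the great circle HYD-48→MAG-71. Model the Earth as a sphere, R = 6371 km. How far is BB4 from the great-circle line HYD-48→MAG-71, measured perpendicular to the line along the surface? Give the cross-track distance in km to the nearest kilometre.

1192 km

δ₁₃ = central angle HYD-48→BB4 = 0.223853 rad  (haversine)
θ₁₃ = bearing HYD-48→BB4 = 58.711°,  θ₁₂ = bearing HYD-48→MAG-71 = 295.630°
dₓₜ = R·arcsin(sin δ₁₃ · sin(θ₁₃ − θ₁₂)) = 6371·arcsin(0.22199·sin(-236.918°)) = 1191.964 km
|dₓₜ| = 1191.964 km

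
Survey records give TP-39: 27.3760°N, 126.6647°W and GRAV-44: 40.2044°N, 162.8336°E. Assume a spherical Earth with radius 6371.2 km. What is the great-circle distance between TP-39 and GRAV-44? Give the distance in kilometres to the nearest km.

Δφ = 12.8284°,  Δλ = -70.5017°
a = sin²(Δφ/2) + cos φ₁ cos φ₂ sin²(Δλ/2) = 0.238400
c = 2·arcsin(√a) = 1.020195 rad = 58.4529°
d = R·c = 6371.2 × 1.020195 = 6499.9 km

6500 km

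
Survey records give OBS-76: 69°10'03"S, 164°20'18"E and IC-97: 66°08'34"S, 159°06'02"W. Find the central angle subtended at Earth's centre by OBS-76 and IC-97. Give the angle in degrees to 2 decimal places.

14.00°

OBS-76: φ = -69.16750°, λ = +164.33833°
IC-97: φ = -66.14278°, λ = -159.10056°
Δφ = 3.0247°,  Δλ = 36.5611°
a = sin²(Δφ/2) + cos φ₁ cos φ₂ sin²(Δλ/2) = 0.014849
c = 2·arcsin(√a) = 0.244319 rad = 13.9985°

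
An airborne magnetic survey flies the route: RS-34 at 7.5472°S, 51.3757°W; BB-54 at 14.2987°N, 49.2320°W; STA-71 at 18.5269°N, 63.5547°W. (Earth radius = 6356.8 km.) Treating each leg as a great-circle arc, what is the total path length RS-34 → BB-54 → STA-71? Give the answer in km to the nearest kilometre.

RS-34→BB-54: c = 0.383086 rad, d = 2435.20 km
BB-54→STA-71: c = 0.250777 rad, d = 1594.14 km
Total = 2435.20 + 1594.14 = 4029.34 km

4029 km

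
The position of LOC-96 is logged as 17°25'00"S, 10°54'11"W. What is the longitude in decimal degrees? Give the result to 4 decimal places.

10° + 54′/60 + 11″/3600 = 10 + 0.90000 + 0.00306 = 10.9031°

10.9031°W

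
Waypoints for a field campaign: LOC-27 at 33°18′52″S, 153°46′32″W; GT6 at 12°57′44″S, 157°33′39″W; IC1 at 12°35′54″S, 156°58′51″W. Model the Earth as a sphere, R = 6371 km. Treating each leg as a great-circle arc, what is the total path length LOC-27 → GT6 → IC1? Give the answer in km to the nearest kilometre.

2370 km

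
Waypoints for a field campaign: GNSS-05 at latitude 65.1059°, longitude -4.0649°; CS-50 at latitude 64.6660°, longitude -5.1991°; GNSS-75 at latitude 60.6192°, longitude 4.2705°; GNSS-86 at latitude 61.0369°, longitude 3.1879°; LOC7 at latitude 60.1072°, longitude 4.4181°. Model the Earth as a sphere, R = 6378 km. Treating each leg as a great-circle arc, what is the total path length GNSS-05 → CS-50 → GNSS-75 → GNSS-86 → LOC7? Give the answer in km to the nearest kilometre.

GNSS-05→CS-50: c = 0.011381 rad, d = 72.59 km
CS-50→GNSS-75: c = 0.103525 rad, d = 660.28 km
GNSS-75→GNSS-86: c = 0.011746 rad, d = 74.92 km
GNSS-86→LOC7: c = 0.019353 rad, d = 123.44 km
Total = 72.59 + 660.28 + 74.92 + 123.44 = 931.22 km

931 km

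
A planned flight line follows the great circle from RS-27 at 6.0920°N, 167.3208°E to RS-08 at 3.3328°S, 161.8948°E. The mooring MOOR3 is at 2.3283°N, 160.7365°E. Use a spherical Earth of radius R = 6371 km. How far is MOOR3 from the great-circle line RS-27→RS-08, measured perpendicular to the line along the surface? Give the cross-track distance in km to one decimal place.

425.1 km

δ₁₃ = central angle RS-27→MOOR3 = 0.132080 rad  (haversine)
θ₁₃ = bearing RS-27→MOOR3 = 240.454°,  θ₁₂ = bearing RS-27→RS-08 = 210.035°
dₓₜ = R·arcsin(sin δ₁₃ · sin(θ₁₃ − θ₁₂)) = 6371·arcsin(0.13170·sin(30.419°)) = 425.141 km
|dₓₜ| = 425.141 km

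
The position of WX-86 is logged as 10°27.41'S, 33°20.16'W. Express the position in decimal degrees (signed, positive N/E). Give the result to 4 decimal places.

-10.4568°, -33.3360°

lat: 10.4568° S → -10.4568°
lon: 33.3360° W → -33.3360°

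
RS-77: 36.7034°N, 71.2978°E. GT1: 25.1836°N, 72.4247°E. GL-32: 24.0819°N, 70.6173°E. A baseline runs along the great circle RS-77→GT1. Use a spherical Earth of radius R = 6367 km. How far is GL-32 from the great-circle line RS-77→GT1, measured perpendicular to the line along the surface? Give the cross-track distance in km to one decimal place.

δ₁₃ = central angle RS-77→GL-32 = 0.220523 rad  (haversine)
θ₁₃ = bearing RS-77→GL-32 = 182.841°,  θ₁₂ = bearing RS-77→GT1 = 174.905°
dₓₜ = R·arcsin(sin δ₁₃ · sin(θ₁₃ − θ₁₂)) = 6367·arcsin(0.21874·sin(7.937°)) = 192.332 km
|dₓₜ| = 192.332 km

192.3 km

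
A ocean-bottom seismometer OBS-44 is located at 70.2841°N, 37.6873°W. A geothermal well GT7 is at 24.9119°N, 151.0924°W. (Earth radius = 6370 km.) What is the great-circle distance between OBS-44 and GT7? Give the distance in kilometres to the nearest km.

Δφ = -45.3722°,  Δλ = -113.4051°
a = sin²(Δφ/2) + cos φ₁ cos φ₂ sin²(Δλ/2) = 0.362504
c = 2·arcsin(√a) = 1.292216 rad = 74.0385°
d = R·c = 6370 × 1.292216 = 8231.4 km

8231 km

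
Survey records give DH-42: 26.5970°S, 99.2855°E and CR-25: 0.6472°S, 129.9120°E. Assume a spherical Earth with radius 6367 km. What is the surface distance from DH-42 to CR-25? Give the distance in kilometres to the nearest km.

Δφ = 25.9498°,  Δλ = 30.6265°
a = sin²(Δφ/2) + cos φ₁ cos φ₂ sin²(Δλ/2) = 0.112773
c = 2·arcsin(√a) = 0.684945 rad = 39.2445°
d = R·c = 6367 × 0.684945 = 4361.0 km

4361 km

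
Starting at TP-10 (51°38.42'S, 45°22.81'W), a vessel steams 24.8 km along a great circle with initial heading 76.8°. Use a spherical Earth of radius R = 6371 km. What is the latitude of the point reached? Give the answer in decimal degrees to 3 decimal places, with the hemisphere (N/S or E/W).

TP-10: φ = -51.64033°, λ = -45.38017°
δ = d/R = 24.8/6371 = 0.003893 rad
φ₂ = arcsin(sin φ₁ cos δ + cos φ₁ sin δ cos θ)
   = arcsin(-0.78413·0.99999 + 0.62060·0.00389·0.22835) = -51.58888°
λ₂ = λ₁ + atan2(sin θ sin δ cos φ₁, cos δ − sin φ₁ sin φ₂) = -45.03067°

51.589°S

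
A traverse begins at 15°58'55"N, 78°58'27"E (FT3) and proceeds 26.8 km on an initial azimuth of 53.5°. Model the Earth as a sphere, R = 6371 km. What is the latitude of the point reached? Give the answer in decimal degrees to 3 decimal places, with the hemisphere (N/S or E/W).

16.125°N

FT3: φ = +15.98194°, λ = +78.97417°
δ = d/R = 26.8/6371 = 0.004207 rad
φ₂ = arcsin(sin φ₁ cos δ + cos φ₁ sin δ cos θ)
   = arcsin(0.27533·0.99999 + 0.96135·0.00421·0.59482) = 16.12521°
λ₂ = λ₁ + atan2(sin θ sin δ cos φ₁, cos δ − sin φ₁ sin φ₂) = 79.17585°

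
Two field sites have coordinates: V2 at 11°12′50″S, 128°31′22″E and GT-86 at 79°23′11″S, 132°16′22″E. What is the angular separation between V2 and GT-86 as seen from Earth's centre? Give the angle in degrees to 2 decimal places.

V2: φ = -11.21389°, λ = +128.52278°
GT-86: φ = -79.38639°, λ = +132.27278°
Δφ = -68.1725°,  Δλ = 3.7500°
a = sin²(Δφ/2) + cos φ₁ cos φ₂ sin²(Δλ/2) = 0.314287
c = 2·arcsin(√a) = 1.190251 rad = 68.1964°

68.20°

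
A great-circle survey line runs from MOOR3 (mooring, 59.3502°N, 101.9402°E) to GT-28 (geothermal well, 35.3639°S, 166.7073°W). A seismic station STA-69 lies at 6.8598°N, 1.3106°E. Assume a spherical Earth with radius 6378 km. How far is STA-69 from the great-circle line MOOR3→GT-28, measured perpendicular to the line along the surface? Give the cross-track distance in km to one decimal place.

δ₁₃ = central angle MOOR3→STA-69 = 1.561404 rad  (haversine)
θ₁₃ = bearing MOOR3→STA-69 = 282.618°,  θ₁₂ = bearing MOOR3→GT-28 = 108.860°
dₓₜ = R·arcsin(sin δ₁₃ · sin(θ₁₃ − θ₁₂)) = 6378·arcsin(0.99996·sin(173.758°)) = 694.776 km
|dₓₜ| = 694.776 km

694.8 km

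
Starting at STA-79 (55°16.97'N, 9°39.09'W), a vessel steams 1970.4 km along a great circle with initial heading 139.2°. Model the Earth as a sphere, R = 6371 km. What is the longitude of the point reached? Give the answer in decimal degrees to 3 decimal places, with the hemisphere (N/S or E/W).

5.551°E

STA-79: φ = +55.28283°, λ = -9.65150°
δ = d/R = 1970.4/6371 = 0.309276 rad
φ₂ = arcsin(sin φ₁ cos δ + cos φ₁ sin δ cos θ)
   = arcsin(0.82197·0.95255 + 0.56953·0.30437·-0.75700) = 40.67382°
λ₂ = λ₁ + atan2(sin θ sin δ cos φ₁, cos δ − sin φ₁ sin φ₂) = 5.55073°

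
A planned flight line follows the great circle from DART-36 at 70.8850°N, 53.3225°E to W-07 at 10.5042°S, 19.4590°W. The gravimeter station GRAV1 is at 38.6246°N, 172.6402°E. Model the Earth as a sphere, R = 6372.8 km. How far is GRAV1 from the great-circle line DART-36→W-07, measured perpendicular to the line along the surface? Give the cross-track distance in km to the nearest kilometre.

1971 km

δ₁₃ = central angle DART-36→GRAV1 = 1.087694 rad  (haversine)
θ₁₃ = bearing DART-36→GRAV1 = 50.284°,  θ₁₂ = bearing DART-36→W-07 = 250.385°
dₓₜ = R·arcsin(sin δ₁₃ · sin(θ₁₃ − θ₁₂)) = 6372.8·arcsin(0.88556·sin(-200.101°)) = 1970.786 km
|dₓₜ| = 1970.786 km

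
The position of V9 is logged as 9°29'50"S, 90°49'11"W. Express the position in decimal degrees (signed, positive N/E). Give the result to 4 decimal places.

-9.4972°, -90.8197°

lat: 9.4972° S → -9.4972°
lon: 90.8197° W → -90.8197°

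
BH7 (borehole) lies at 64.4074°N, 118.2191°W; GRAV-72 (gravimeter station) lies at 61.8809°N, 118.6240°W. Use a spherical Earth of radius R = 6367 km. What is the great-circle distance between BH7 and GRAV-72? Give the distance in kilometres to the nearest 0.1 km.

281.5 km

Δφ = -2.5265°,  Δλ = -0.4049°
a = sin²(Δφ/2) + cos φ₁ cos φ₂ sin²(Δλ/2) = 0.000489
c = 2·arcsin(√a) = 0.044211 rad = 2.5331°
d = R·c = 6367 × 0.044211 = 281.5 km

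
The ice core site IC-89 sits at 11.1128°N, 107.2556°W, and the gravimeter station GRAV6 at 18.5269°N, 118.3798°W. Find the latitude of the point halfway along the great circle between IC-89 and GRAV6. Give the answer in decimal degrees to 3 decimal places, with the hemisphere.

14.887°N

Bx = cos φ₂ cos Δλ = 0.930360,  By = cos φ₂ sin Δλ = -0.182937
φₘ = atan2(sin φ₁ + sin φ₂, √((cos φ₁ + Bx)² + By²)) = 14.88683°
λₘ = λ₁ + atan2(By, cos φ₁ + Bx) = -112.72205°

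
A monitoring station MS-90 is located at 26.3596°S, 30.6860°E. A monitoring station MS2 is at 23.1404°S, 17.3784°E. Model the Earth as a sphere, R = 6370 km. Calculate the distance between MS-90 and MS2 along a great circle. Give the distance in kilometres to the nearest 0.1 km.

1389.7 km

Δφ = 3.2192°,  Δλ = -13.3076°
a = sin²(Δφ/2) + cos φ₁ cos φ₂ sin²(Δλ/2) = 0.011851
c = 2·arcsin(√a) = 0.218157 rad = 12.4995°
d = R·c = 6370 × 0.218157 = 1389.7 km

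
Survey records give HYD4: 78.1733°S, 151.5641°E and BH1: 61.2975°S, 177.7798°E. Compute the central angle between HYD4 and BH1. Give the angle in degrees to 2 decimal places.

18.77°

Δφ = 16.8758°,  Δλ = 26.2157°
a = sin²(Δφ/2) + cos φ₁ cos φ₂ sin²(Δλ/2) = 0.026594
c = 2·arcsin(√a) = 0.327618 rad = 18.7711°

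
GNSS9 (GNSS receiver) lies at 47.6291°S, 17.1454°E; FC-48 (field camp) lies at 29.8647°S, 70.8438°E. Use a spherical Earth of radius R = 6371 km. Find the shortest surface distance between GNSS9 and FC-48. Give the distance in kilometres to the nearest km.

Δφ = 17.7644°,  Δλ = 53.6984°
a = sin²(Δφ/2) + cos φ₁ cos φ₂ sin²(Δλ/2) = 0.143054
c = 2·arcsin(√a) = 0.775756 rad = 44.4476°
d = R·c = 6371 × 0.775756 = 4942.3 km

4942 km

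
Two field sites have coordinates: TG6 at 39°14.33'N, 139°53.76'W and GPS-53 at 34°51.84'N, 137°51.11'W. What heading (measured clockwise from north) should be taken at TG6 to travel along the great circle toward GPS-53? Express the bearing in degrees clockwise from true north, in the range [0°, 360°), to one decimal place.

158.9°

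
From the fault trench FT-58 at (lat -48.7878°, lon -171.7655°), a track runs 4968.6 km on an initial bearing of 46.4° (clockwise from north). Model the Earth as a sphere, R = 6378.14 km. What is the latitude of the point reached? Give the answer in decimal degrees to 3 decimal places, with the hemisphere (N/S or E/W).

12.481°S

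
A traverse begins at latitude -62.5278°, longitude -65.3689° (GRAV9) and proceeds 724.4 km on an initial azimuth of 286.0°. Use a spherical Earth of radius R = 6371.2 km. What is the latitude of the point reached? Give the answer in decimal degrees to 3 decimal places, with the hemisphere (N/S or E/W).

δ = d/R = 724.4/6371.2 = 0.113699 rad
φ₂ = arcsin(sin φ₁ cos δ + cos φ₁ sin δ cos θ)
   = arcsin(-0.88723·0.99354 + 0.46132·0.11345·0.27564) = -60.12103°
λ₂ = λ₁ + atan2(sin θ sin δ cos φ₁, cos δ − sin φ₁ sin φ₂) = -78.01451°

60.121°S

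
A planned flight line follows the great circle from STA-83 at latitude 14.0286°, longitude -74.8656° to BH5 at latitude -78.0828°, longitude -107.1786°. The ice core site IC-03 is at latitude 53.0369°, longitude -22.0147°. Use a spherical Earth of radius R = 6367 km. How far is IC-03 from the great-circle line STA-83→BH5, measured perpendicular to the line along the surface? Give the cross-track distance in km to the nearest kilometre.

δ₁₃ = central angle STA-83→IC-03 = 0.993240 rad  (haversine)
θ₁₃ = bearing STA-83→IC-03 = 34.894°,  θ₁₂ = bearing STA-83→BH5 = 186.352°
dₓₜ = R·arcsin(sin δ₁₃ · sin(θ₁₃ − θ₁₂)) = 6367·arcsin(0.83780·sin(-151.458°)) = -2622.266 km
|dₓₜ| = 2622.266 km

2622 km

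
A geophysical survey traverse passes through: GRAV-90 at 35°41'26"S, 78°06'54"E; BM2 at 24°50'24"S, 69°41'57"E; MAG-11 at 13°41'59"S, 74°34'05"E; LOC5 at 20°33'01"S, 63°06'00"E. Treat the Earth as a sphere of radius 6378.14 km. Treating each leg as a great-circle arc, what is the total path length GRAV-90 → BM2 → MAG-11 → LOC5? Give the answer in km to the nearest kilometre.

4231 km

GRAV-90: φ = -35.69056°, λ = +78.11500°
BM2: φ = -24.84000°, λ = +69.69917°
MAG-11: φ = -13.69972°, λ = +74.56806°
LOC5: φ = -20.55028°, λ = +63.10000°
GRAV-90→BM2: c = 0.227714 rad, d = 1452.39 km
BM2→MAG-11: c = 0.210265 rad, d = 1341.10 km
MAG-11→LOC5: c = 0.225428 rad, d = 1437.81 km
Total = 1452.39 + 1341.10 + 1437.81 = 4231.30 km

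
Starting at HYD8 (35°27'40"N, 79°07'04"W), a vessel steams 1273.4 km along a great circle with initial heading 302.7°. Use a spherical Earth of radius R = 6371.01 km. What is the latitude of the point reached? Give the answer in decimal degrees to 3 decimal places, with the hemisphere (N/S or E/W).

40.993°N

HYD8: φ = +35.46111°, λ = -79.11778°
δ = d/R = 1273.4/6371.01 = 0.199874 rad
φ₂ = arcsin(sin φ₁ cos δ + cos φ₁ sin δ cos θ)
   = arcsin(0.58015·0.98009 + 0.81451·0.19855·0.54024) = 40.99299°
λ₂ = λ₁ + atan2(sin θ sin δ cos φ₁, cos δ − sin φ₁ sin φ₂) = -91.90657°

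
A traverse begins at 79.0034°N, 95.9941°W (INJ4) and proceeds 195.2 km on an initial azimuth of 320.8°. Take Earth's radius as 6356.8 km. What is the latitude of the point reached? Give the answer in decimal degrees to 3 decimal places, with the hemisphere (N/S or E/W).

80.304°N

δ = d/R = 195.2/6356.8 = 0.030707 rad
φ₂ = arcsin(sin φ₁ cos δ + cos φ₁ sin δ cos θ)
   = arcsin(0.98164·0.99953 + 0.19075·0.03070·0.77494) = 80.30365°
λ₂ = λ₁ + atan2(sin θ sin δ cos φ₁, cos δ − sin φ₁ sin φ₂) = -102.60998°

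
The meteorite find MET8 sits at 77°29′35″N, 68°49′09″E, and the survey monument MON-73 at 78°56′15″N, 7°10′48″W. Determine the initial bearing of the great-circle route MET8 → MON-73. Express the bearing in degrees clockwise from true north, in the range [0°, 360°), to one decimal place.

311.9°

MET8: φ = +77.49306°, λ = +68.81917°
MON-73: φ = +78.93750°, λ = -7.18000°
Δλ = -75.9992°
y = sin Δλ · cos φ₂ = -0.186179
x = cos φ₁ sin φ₂ − sin φ₁ cos φ₂ cos Δλ = 0.167213
θ = atan2(y, x) = -48.0721° → 311.9279° (mod 360°)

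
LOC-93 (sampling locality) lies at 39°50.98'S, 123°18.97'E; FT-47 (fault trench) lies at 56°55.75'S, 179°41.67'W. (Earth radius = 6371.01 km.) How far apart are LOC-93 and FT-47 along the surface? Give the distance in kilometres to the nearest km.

4456 km

LOC-93: φ = -39.84967°, λ = +123.31617°
FT-47: φ = -56.92917°, λ = -179.69450°
Δφ = -17.0795°,  Δλ = 56.9893°
a = sin²(Δφ/2) + cos φ₁ cos φ₂ sin²(Δλ/2) = 0.117401
c = 2·arcsin(√a) = 0.699446 rad = 40.0753°
d = R·c = 6371.01 × 0.699446 = 4456.2 km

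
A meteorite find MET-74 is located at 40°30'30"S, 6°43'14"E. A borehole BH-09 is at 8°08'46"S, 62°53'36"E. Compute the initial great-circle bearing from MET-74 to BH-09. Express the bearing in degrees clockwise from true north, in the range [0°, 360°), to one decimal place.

73.1°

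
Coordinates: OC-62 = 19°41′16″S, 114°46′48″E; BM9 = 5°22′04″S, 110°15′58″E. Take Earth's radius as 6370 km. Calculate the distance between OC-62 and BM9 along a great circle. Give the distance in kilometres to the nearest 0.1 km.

1665.3 km

OC-62: φ = -19.68778°, λ = +114.78000°
BM9: φ = -5.36778°, λ = +110.26611°
Δφ = 14.3200°,  Δλ = -4.5139°
a = sin²(Δφ/2) + cos φ₁ cos φ₂ sin²(Δλ/2) = 0.016989
c = 2·arcsin(√a) = 0.261428 rad = 14.9787°
d = R·c = 6370 × 0.261428 = 1665.3 km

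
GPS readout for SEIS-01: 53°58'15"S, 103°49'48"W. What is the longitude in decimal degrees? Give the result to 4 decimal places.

103° + 49′/60 + 48″/3600 = 103 + 0.81667 + 0.01333 = 103.8300°

103.8300°W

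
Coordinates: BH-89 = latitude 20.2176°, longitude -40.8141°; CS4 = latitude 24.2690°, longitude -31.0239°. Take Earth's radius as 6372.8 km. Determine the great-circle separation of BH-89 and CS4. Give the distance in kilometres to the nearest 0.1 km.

1103.6 km

Δφ = 4.0514°,  Δλ = 9.7902°
a = sin²(Δφ/2) + cos φ₁ cos φ₂ sin²(Δλ/2) = 0.007478
c = 2·arcsin(√a) = 0.173173 rad = 9.9221°
d = R·c = 6372.8 × 0.173173 = 1103.6 km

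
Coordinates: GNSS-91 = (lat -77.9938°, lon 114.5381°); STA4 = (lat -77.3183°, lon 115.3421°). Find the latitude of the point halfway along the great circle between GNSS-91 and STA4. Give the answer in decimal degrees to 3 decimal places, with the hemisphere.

Bx = cos φ₂ cos Δλ = 0.219513,  By = cos φ₂ sin Δλ = 0.003081
φₘ = atan2(sin φ₁ + sin φ₂, √((cos φ₁ + Bx)² + By²)) = -77.65634°
λₘ = λ₁ + atan2(By, cos φ₁ + Bx) = 114.95093°

77.656°S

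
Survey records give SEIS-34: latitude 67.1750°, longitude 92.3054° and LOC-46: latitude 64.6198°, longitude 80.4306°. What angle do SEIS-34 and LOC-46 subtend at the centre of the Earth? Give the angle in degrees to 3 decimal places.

Δφ = -2.5552°,  Δλ = -11.8748°
a = sin²(Δφ/2) + cos φ₁ cos φ₂ sin²(Δλ/2) = 0.002276
c = 2·arcsin(√a) = 0.095457 rad = 5.4693°

5.469°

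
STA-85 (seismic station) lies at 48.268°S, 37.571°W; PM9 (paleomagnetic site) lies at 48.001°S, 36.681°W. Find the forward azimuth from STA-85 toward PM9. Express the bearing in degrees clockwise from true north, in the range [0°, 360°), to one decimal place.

Δλ = 0.8900°
y = sin Δλ · cos φ₂ = 0.010393
x = cos φ₁ sin φ₂ − sin φ₁ cos φ₂ cos Δλ = 0.004600
θ = atan2(y, x) = 66.1272° → 66.1272° (mod 360°)

66.1°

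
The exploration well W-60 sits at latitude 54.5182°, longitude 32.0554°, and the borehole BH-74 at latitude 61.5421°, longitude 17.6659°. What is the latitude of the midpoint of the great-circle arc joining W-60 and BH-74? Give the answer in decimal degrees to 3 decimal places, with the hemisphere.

Bx = cos φ₂ cos Δλ = 0.461564,  By = cos φ₂ sin Δλ = -0.118419
φₘ = atan2(sin φ₁ + sin φ₂, √((cos φ₁ + Bx)² + By²)) = 58.23126°
λₘ = λ₁ + atan2(By, cos φ₁ + Bx) = 25.57182°

58.231°N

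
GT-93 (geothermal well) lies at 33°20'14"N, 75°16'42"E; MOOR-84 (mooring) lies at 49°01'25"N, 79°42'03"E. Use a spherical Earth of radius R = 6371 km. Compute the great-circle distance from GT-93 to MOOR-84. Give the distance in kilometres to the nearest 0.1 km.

GT-93: φ = +33.33722°, λ = +75.27833°
MOOR-84: φ = +49.02361°, λ = +79.70083°
Δφ = 15.6864°,  Δλ = 4.4225°
a = sin²(Δφ/2) + cos φ₁ cos φ₂ sin²(Δλ/2) = 0.019438
c = 2·arcsin(√a) = 0.279749 rad = 16.0284°
d = R·c = 6371 × 0.279749 = 1782.3 km

1782.3 km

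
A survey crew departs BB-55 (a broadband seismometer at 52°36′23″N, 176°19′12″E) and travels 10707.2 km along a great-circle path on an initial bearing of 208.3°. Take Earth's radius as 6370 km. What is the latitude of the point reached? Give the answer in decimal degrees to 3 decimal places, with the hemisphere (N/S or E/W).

BB-55: φ = +52.60639°, λ = +176.32000°
δ = d/R = 10707.2/6370 = 1.680879 rad
φ₂ = arcsin(sin φ₁ cos δ + cos φ₁ sin δ cos θ)
   = arcsin(0.79448·-0.10986 + 0.60729·0.99395·-0.88048) = -38.22480°
λ₂ = λ₁ + atan2(sin θ sin δ cos φ₁, cos δ − sin φ₁ sin φ₂) = 139.46241°

38.225°S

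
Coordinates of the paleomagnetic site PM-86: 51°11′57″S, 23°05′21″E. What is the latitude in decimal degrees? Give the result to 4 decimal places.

51.1992°S

51° + 11′/60 + 57″/3600 = 51 + 0.18333 + 0.01583 = 51.1992°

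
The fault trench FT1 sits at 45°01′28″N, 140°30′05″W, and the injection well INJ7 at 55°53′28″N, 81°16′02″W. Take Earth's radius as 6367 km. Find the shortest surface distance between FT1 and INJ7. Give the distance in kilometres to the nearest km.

FT1: φ = +45.02444°, λ = -140.50139°
INJ7: φ = +55.89111°, λ = -81.26722°
Δφ = 10.8667°,  Δλ = 59.2342°
a = sin²(Δφ/2) + cos φ₁ cos φ₂ sin²(Δλ/2) = 0.105769
c = 2·arcsin(√a) = 0.662492 rad = 37.9580°
d = R·c = 6367 × 0.662492 = 4218.1 km

4218 km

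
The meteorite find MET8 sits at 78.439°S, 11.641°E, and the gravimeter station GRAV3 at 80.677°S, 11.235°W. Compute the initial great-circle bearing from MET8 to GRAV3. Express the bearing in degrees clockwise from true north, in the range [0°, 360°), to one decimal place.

Δλ = -22.8760°
y = sin Δλ · cos φ₂ = -0.062976
x = cos φ₁ sin φ₂ − sin φ₁ cos φ₂ cos Δλ = -0.051534
θ = atan2(y, x) = -129.2939° → 230.7061° (mod 360°)

230.7°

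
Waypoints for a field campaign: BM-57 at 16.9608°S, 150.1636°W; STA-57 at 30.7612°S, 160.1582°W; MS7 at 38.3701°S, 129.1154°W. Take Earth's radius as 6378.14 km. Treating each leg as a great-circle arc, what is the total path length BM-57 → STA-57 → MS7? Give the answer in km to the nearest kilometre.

4794 km

BM-57→STA-57: c = 0.288544 rad, d = 1840.38 km
STA-57→MS7: c = 0.463020 rad, d = 2953.21 km
Total = 1840.38 + 2953.21 = 4793.58 km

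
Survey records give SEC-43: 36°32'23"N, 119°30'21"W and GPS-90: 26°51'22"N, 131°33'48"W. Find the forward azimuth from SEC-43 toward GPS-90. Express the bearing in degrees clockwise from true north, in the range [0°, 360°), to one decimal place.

230.0°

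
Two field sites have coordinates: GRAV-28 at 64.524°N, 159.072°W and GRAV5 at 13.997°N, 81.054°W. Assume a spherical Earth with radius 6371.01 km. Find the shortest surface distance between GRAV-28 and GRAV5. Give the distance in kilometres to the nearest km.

Δφ = -50.5270°,  Δλ = 78.0180°
a = sin²(Δφ/2) + cos φ₁ cos φ₂ sin²(Δλ/2) = 0.347501
c = 2·arcsin(√a) = 1.260859 rad = 72.2419°
d = R·c = 6371.01 × 1.260859 = 8032.9 km

8033 km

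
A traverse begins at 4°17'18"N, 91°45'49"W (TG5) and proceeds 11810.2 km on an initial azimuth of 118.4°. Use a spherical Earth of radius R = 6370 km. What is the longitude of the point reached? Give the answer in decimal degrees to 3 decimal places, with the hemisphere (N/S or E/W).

14.384°E

TG5: φ = +4.28833°, λ = -91.76361°
δ = d/R = 11810.2/6370 = 1.854035 rad
φ₂ = arcsin(sin φ₁ cos δ + cos φ₁ sin δ cos θ)
   = arcsin(0.07478·-0.27947 + 0.99720·0.96016·-0.47562) = -28.44350°
λ₂ = λ₁ + atan2(sin θ sin δ cos φ₁, cos δ − sin φ₁ sin φ₂) = 14.38364°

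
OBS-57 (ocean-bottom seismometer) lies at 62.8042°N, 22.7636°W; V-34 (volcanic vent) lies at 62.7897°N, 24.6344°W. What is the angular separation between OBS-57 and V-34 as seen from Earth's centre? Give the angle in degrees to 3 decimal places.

Δφ = -0.0145°,  Δλ = -1.8708°
a = sin²(Δφ/2) + cos φ₁ cos φ₂ sin²(Δλ/2) = 0.000056
c = 2·arcsin(√a) = 0.014928 rad = 0.8553°

0.855°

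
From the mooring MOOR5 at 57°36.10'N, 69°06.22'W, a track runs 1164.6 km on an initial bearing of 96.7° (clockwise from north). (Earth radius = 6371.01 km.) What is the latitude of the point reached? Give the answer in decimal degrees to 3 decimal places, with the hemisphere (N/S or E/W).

MOOR5: φ = +57.60167°, λ = -69.10367°
δ = d/R = 1164.6/6371.01 = 0.182797 rad
φ₂ = arcsin(sin φ₁ cos δ + cos φ₁ sin δ cos θ)
   = arcsin(0.84434·0.98334 + 0.53580·0.18178·-0.11667) = 54.97608°
λ₂ = λ₁ + atan2(sin θ sin δ cos φ₁, cos δ − sin φ₁ sin φ₂) = -50.76865°

54.976°N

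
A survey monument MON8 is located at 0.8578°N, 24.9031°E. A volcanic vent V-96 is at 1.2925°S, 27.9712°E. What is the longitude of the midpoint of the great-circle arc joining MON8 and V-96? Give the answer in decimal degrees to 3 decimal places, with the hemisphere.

26.437°E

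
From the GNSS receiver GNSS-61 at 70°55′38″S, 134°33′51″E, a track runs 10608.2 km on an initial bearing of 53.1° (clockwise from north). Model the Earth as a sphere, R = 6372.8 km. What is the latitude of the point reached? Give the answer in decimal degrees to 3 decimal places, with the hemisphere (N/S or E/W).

16.491°N

GNSS-61: φ = -70.92722°, λ = +134.56417°
δ = d/R = 10608.2/6372.8 = 1.664606 rad
φ₂ = arcsin(sin φ₁ cos δ + cos φ₁ sin δ cos θ)
   = arcsin(-0.94510·-0.09367 + 0.32677·0.99560·0.60042) = 16.49106°
λ₂ = λ₁ + atan2(sin θ sin δ cos φ₁, cos δ − sin φ₁ sin φ₂) = -169.30372°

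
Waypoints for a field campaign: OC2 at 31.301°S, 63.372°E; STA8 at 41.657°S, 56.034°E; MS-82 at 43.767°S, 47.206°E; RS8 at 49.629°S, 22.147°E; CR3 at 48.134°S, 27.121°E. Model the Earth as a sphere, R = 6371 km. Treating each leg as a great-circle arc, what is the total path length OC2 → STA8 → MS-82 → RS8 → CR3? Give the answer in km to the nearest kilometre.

4490 km

OC2→STA8: c = 0.207828 rad, d = 1324.07 km
STA8→MS-82: c = 0.118980 rad, d = 758.02 km
MS-82→RS8: c = 0.315179 rad, d = 2008.01 km
RS8→CR3: c = 0.062753 rad, d = 399.80 km
Total = 1324.07 + 758.02 + 2008.01 + 399.80 = 4489.90 km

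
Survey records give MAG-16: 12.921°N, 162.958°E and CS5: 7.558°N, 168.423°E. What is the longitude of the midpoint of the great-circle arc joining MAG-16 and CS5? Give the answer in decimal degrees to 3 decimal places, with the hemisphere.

Bx = cos φ₂ cos Δλ = 0.986806,  By = cos φ₂ sin Δλ = 0.094410
φₘ = atan2(sin φ₁ + sin φ₂, √((cos φ₁ + Bx)² + By²)) = 10.25091°
λₘ = λ₁ + atan2(By, cos φ₁ + Bx) = 165.71364°

165.714°E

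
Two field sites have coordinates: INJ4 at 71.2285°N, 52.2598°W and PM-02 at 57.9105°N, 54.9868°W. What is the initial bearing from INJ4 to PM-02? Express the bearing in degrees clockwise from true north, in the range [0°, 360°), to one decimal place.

186.3°

Δλ = -2.7270°
y = sin Δλ · cos φ₂ = -0.025275
x = cos φ₁ sin φ₂ − sin φ₁ cos φ₂ cos Δλ = -0.229786
θ = atan2(y, x) = -173.7230° → 186.2770° (mod 360°)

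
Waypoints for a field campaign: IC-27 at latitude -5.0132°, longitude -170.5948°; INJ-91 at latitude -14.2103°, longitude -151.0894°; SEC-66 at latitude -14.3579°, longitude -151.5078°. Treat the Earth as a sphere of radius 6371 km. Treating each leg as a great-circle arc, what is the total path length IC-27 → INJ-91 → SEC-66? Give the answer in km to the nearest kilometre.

2416 km

IC-27→INJ-91: c = 0.371667 rad, d = 2367.89 km
INJ-91→SEC-66: c = 0.007531 rad, d = 47.98 km
Total = 2367.89 + 47.98 = 2415.87 km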